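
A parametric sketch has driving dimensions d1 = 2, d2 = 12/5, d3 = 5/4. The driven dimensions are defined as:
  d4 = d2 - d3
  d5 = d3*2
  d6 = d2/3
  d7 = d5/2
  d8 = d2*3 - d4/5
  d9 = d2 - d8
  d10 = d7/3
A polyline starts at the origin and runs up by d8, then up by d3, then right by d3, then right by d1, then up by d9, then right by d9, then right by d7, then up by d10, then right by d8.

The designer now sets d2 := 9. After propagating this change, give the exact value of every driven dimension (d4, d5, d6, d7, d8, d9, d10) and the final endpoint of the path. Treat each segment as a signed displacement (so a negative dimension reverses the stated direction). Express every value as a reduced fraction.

d4 = 31/4
d5 = 5/2
d6 = 3
d7 = 5/4
d8 = 509/20
d9 = -329/20
d10 = 5/12
endpoint = (27/2, 32/3)

Apply edit: d2 := 9
  d4 = d2 - d3 = 31/4
  d5 = d3*2 = 5/2
  d6 = d2/3 = 3
  d7 = d5/2 = 5/4
  d8 = d2*3 - d4/5 = 509/20
  d9 = d2 - d8 = -329/20
  d10 = d7/3 = 5/12
Walk from origin (0, 0):
  seg 1: up by d8 = 509/20 → (0, 509/20)
  seg 2: up by d3 = 5/4 → (0, 267/10)
  seg 3: right by d3 = 5/4 → (5/4, 267/10)
  seg 4: right by d1 = 2 → (13/4, 267/10)
  seg 5: up by d9 = -329/20 → (13/4, 41/4)
  seg 6: right by d9 = -329/20 → (-66/5, 41/4)
  seg 7: right by d7 = 5/4 → (-239/20, 41/4)
  seg 8: up by d10 = 5/12 → (-239/20, 32/3)
  seg 9: right by d8 = 509/20 → (27/2, 32/3)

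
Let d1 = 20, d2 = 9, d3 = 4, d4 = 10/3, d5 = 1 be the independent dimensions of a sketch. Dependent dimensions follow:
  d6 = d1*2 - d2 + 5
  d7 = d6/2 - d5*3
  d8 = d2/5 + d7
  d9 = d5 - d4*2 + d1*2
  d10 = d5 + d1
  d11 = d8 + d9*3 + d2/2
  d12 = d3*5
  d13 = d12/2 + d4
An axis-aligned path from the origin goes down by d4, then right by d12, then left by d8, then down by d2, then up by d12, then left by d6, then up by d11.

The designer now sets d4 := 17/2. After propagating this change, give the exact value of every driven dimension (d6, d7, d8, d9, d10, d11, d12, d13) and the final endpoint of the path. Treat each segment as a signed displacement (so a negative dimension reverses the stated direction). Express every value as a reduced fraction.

Apply edit: d4 := 17/2
  d6 = d1*2 - d2 + 5 = 36
  d7 = d6/2 - d5*3 = 15
  d8 = d2/5 + d7 = 84/5
  d9 = d5 - d4*2 + d1*2 = 24
  d10 = d5 + d1 = 21
  d11 = d8 + d9*3 + d2/2 = 933/10
  d12 = d3*5 = 20
  d13 = d12/2 + d4 = 37/2
Walk from origin (0, 0):
  seg 1: down by d4 = 17/2 → (0, -17/2)
  seg 2: right by d12 = 20 → (20, -17/2)
  seg 3: left by d8 = 84/5 → (16/5, -17/2)
  seg 4: down by d2 = 9 → (16/5, -35/2)
  seg 5: up by d12 = 20 → (16/5, 5/2)
  seg 6: left by d6 = 36 → (-164/5, 5/2)
  seg 7: up by d11 = 933/10 → (-164/5, 479/5)

d6 = 36
d7 = 15
d8 = 84/5
d9 = 24
d10 = 21
d11 = 933/10
d12 = 20
d13 = 37/2
endpoint = (-164/5, 479/5)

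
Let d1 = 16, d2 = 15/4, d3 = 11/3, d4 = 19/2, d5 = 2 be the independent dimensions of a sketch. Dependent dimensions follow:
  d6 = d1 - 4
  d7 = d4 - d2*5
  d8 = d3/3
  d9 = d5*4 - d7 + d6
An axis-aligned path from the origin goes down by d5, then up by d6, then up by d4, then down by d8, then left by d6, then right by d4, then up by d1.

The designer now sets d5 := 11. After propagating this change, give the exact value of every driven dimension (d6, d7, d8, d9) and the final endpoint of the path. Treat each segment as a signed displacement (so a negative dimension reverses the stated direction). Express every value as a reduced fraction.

d6 = 12
d7 = -37/4
d8 = 11/9
d9 = 261/4
endpoint = (-5/2, 455/18)

Apply edit: d5 := 11
  d6 = d1 - 4 = 12
  d7 = d4 - d2*5 = -37/4
  d8 = d3/3 = 11/9
  d9 = d5*4 - d7 + d6 = 261/4
Walk from origin (0, 0):
  seg 1: down by d5 = 11 → (0, -11)
  seg 2: up by d6 = 12 → (0, 1)
  seg 3: up by d4 = 19/2 → (0, 21/2)
  seg 4: down by d8 = 11/9 → (0, 167/18)
  seg 5: left by d6 = 12 → (-12, 167/18)
  seg 6: right by d4 = 19/2 → (-5/2, 167/18)
  seg 7: up by d1 = 16 → (-5/2, 455/18)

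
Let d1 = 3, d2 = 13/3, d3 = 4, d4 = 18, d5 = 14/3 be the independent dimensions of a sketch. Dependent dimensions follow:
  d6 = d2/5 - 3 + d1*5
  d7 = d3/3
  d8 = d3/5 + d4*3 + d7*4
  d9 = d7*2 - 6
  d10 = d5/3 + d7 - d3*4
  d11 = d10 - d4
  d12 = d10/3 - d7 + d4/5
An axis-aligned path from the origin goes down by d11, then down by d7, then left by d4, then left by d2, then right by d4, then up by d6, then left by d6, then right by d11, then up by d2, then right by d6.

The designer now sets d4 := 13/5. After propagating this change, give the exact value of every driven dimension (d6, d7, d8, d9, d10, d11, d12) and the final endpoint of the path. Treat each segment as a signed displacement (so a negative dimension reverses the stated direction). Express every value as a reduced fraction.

d6 = 193/15
d7 = 4/3
d8 = 209/15
d9 = -10/3
d10 = -118/9
d11 = -707/45
d12 = -3499/675
endpoint = (-902/45, 1421/45)

Apply edit: d4 := 13/5
  d6 = d2/5 - 3 + d1*5 = 193/15
  d7 = d3/3 = 4/3
  d8 = d3/5 + d4*3 + d7*4 = 209/15
  d9 = d7*2 - 6 = -10/3
  d10 = d5/3 + d7 - d3*4 = -118/9
  d11 = d10 - d4 = -707/45
  d12 = d10/3 - d7 + d4/5 = -3499/675
Walk from origin (0, 0):
  seg 1: down by d11 = -707/45 → (0, 707/45)
  seg 2: down by d7 = 4/3 → (0, 647/45)
  seg 3: left by d4 = 13/5 → (-13/5, 647/45)
  seg 4: left by d2 = 13/3 → (-104/15, 647/45)
  seg 5: right by d4 = 13/5 → (-13/3, 647/45)
  seg 6: up by d6 = 193/15 → (-13/3, 1226/45)
  seg 7: left by d6 = 193/15 → (-86/5, 1226/45)
  seg 8: right by d11 = -707/45 → (-1481/45, 1226/45)
  seg 9: up by d2 = 13/3 → (-1481/45, 1421/45)
  seg 10: right by d6 = 193/15 → (-902/45, 1421/45)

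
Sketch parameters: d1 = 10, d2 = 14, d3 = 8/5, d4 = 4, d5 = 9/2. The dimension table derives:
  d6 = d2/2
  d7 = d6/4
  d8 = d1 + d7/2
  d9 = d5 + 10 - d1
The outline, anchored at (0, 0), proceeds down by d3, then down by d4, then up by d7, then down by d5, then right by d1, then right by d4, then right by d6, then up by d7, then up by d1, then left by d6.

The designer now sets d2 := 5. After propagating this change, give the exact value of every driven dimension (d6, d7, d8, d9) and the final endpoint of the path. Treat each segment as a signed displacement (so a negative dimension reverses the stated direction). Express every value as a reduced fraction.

Apply edit: d2 := 5
  d6 = d2/2 = 5/2
  d7 = d6/4 = 5/8
  d8 = d1 + d7/2 = 165/16
  d9 = d5 + 10 - d1 = 9/2
Walk from origin (0, 0):
  seg 1: down by d3 = 8/5 → (0, -8/5)
  seg 2: down by d4 = 4 → (0, -28/5)
  seg 3: up by d7 = 5/8 → (0, -199/40)
  seg 4: down by d5 = 9/2 → (0, -379/40)
  seg 5: right by d1 = 10 → (10, -379/40)
  seg 6: right by d4 = 4 → (14, -379/40)
  seg 7: right by d6 = 5/2 → (33/2, -379/40)
  seg 8: up by d7 = 5/8 → (33/2, -177/20)
  seg 9: up by d1 = 10 → (33/2, 23/20)
  seg 10: left by d6 = 5/2 → (14, 23/20)

d6 = 5/2
d7 = 5/8
d8 = 165/16
d9 = 9/2
endpoint = (14, 23/20)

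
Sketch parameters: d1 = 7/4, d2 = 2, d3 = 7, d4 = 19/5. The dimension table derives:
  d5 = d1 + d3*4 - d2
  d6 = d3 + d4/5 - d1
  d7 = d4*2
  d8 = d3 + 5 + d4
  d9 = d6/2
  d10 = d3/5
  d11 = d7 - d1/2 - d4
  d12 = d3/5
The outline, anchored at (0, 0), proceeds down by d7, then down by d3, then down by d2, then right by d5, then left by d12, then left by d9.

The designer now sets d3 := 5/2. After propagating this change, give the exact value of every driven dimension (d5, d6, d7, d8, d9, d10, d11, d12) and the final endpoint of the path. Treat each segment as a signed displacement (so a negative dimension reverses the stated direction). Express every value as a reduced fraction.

Apply edit: d3 := 5/2
  d5 = d1 + d3*4 - d2 = 39/4
  d6 = d3 + d4/5 - d1 = 151/100
  d7 = d4*2 = 38/5
  d8 = d3 + 5 + d4 = 113/10
  d9 = d6/2 = 151/200
  d10 = d3/5 = 1/2
  d11 = d7 - d1/2 - d4 = 117/40
  d12 = d3/5 = 1/2
Walk from origin (0, 0):
  seg 1: down by d7 = 38/5 → (0, -38/5)
  seg 2: down by d3 = 5/2 → (0, -101/10)
  seg 3: down by d2 = 2 → (0, -121/10)
  seg 4: right by d5 = 39/4 → (39/4, -121/10)
  seg 5: left by d12 = 1/2 → (37/4, -121/10)
  seg 6: left by d9 = 151/200 → (1699/200, -121/10)

d5 = 39/4
d6 = 151/100
d7 = 38/5
d8 = 113/10
d9 = 151/200
d10 = 1/2
d11 = 117/40
d12 = 1/2
endpoint = (1699/200, -121/10)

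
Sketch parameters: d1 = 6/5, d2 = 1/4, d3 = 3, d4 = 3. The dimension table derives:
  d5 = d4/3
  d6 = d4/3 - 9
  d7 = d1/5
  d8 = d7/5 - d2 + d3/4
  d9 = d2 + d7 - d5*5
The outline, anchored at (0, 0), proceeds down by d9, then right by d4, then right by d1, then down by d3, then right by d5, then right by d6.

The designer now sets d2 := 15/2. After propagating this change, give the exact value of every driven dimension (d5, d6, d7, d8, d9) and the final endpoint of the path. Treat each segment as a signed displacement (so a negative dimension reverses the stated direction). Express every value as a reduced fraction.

d5 = 1
d6 = -8
d7 = 6/25
d8 = -3351/500
d9 = 137/50
endpoint = (-14/5, -287/50)

Apply edit: d2 := 15/2
  d5 = d4/3 = 1
  d6 = d4/3 - 9 = -8
  d7 = d1/5 = 6/25
  d8 = d7/5 - d2 + d3/4 = -3351/500
  d9 = d2 + d7 - d5*5 = 137/50
Walk from origin (0, 0):
  seg 1: down by d9 = 137/50 → (0, -137/50)
  seg 2: right by d4 = 3 → (3, -137/50)
  seg 3: right by d1 = 6/5 → (21/5, -137/50)
  seg 4: down by d3 = 3 → (21/5, -287/50)
  seg 5: right by d5 = 1 → (26/5, -287/50)
  seg 6: right by d6 = -8 → (-14/5, -287/50)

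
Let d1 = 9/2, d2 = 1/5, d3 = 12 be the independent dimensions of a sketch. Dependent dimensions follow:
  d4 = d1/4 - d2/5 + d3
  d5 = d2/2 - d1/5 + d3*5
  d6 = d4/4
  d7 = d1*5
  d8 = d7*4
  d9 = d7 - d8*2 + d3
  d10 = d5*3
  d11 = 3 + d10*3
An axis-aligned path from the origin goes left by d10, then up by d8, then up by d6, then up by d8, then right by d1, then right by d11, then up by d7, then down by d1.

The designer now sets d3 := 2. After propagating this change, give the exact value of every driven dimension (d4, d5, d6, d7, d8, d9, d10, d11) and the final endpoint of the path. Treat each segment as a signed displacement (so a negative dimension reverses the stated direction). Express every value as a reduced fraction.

d4 = 617/200
d5 = 46/5
d6 = 617/800
d7 = 45/2
d8 = 90
d9 = -311/2
d10 = 138/5
d11 = 429/5
endpoint = (627/10, 159017/800)

Apply edit: d3 := 2
  d4 = d1/4 - d2/5 + d3 = 617/200
  d5 = d2/2 - d1/5 + d3*5 = 46/5
  d6 = d4/4 = 617/800
  d7 = d1*5 = 45/2
  d8 = d7*4 = 90
  d9 = d7 - d8*2 + d3 = -311/2
  d10 = d5*3 = 138/5
  d11 = 3 + d10*3 = 429/5
Walk from origin (0, 0):
  seg 1: left by d10 = 138/5 → (-138/5, 0)
  seg 2: up by d8 = 90 → (-138/5, 90)
  seg 3: up by d6 = 617/800 → (-138/5, 72617/800)
  seg 4: up by d8 = 90 → (-138/5, 144617/800)
  seg 5: right by d1 = 9/2 → (-231/10, 144617/800)
  seg 6: right by d11 = 429/5 → (627/10, 144617/800)
  seg 7: up by d7 = 45/2 → (627/10, 162617/800)
  seg 8: down by d1 = 9/2 → (627/10, 159017/800)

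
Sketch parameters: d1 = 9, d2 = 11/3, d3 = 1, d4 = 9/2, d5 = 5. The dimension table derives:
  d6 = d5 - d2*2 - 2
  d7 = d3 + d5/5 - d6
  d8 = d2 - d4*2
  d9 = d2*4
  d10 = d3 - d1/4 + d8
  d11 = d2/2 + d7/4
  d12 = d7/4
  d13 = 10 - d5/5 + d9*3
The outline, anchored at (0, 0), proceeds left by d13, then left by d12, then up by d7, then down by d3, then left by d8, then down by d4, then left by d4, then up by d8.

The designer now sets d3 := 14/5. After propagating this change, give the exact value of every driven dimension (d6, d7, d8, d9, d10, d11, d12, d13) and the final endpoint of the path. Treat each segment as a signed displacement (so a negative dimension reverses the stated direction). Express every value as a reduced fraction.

Apply edit: d3 := 14/5
  d6 = d5 - d2*2 - 2 = -13/3
  d7 = d3 + d5/5 - d6 = 122/15
  d8 = d2 - d4*2 = -16/3
  d9 = d2*4 = 44/3
  d10 = d3 - d1/4 + d8 = -287/60
  d11 = d2/2 + d7/4 = 58/15
  d12 = d7/4 = 61/30
  d13 = 10 - d5/5 + d9*3 = 53
Walk from origin (0, 0):
  seg 1: left by d13 = 53 → (-53, 0)
  seg 2: left by d12 = 61/30 → (-1651/30, 0)
  seg 3: up by d7 = 122/15 → (-1651/30, 122/15)
  seg 4: down by d3 = 14/5 → (-1651/30, 16/3)
  seg 5: left by d8 = -16/3 → (-497/10, 16/3)
  seg 6: down by d4 = 9/2 → (-497/10, 5/6)
  seg 7: left by d4 = 9/2 → (-271/5, 5/6)
  seg 8: up by d8 = -16/3 → (-271/5, -9/2)

d6 = -13/3
d7 = 122/15
d8 = -16/3
d9 = 44/3
d10 = -287/60
d11 = 58/15
d12 = 61/30
d13 = 53
endpoint = (-271/5, -9/2)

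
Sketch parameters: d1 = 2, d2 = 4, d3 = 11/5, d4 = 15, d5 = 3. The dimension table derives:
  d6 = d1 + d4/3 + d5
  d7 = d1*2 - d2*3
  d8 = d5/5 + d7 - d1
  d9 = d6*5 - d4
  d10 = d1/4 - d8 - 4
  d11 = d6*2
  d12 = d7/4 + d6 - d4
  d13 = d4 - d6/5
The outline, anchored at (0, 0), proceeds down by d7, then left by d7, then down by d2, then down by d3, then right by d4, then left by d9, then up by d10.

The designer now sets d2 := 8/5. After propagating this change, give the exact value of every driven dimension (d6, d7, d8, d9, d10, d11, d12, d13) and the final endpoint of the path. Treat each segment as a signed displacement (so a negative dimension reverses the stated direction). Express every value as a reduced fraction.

Apply edit: d2 := 8/5
  d6 = d1 + d4/3 + d5 = 10
  d7 = d1*2 - d2*3 = -4/5
  d8 = d5/5 + d7 - d1 = -11/5
  d9 = d6*5 - d4 = 35
  d10 = d1/4 - d8 - 4 = -13/10
  d11 = d6*2 = 20
  d12 = d7/4 + d6 - d4 = -26/5
  d13 = d4 - d6/5 = 13
Walk from origin (0, 0):
  seg 1: down by d7 = -4/5 → (0, 4/5)
  seg 2: left by d7 = -4/5 → (4/5, 4/5)
  seg 3: down by d2 = 8/5 → (4/5, -4/5)
  seg 4: down by d3 = 11/5 → (4/5, -3)
  seg 5: right by d4 = 15 → (79/5, -3)
  seg 6: left by d9 = 35 → (-96/5, -3)
  seg 7: up by d10 = -13/10 → (-96/5, -43/10)

d6 = 10
d7 = -4/5
d8 = -11/5
d9 = 35
d10 = -13/10
d11 = 20
d12 = -26/5
d13 = 13
endpoint = (-96/5, -43/10)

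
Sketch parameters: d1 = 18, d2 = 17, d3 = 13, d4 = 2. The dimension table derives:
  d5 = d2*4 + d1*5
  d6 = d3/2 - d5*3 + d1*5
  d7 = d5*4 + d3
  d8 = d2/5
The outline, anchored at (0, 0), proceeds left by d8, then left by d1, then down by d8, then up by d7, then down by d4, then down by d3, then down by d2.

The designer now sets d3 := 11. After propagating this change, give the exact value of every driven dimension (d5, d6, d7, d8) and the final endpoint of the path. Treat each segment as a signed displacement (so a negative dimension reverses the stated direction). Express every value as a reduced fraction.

d5 = 158
d6 = -757/2
d7 = 643
d8 = 17/5
endpoint = (-107/5, 3048/5)

Apply edit: d3 := 11
  d5 = d2*4 + d1*5 = 158
  d6 = d3/2 - d5*3 + d1*5 = -757/2
  d7 = d5*4 + d3 = 643
  d8 = d2/5 = 17/5
Walk from origin (0, 0):
  seg 1: left by d8 = 17/5 → (-17/5, 0)
  seg 2: left by d1 = 18 → (-107/5, 0)
  seg 3: down by d8 = 17/5 → (-107/5, -17/5)
  seg 4: up by d7 = 643 → (-107/5, 3198/5)
  seg 5: down by d4 = 2 → (-107/5, 3188/5)
  seg 6: down by d3 = 11 → (-107/5, 3133/5)
  seg 7: down by d2 = 17 → (-107/5, 3048/5)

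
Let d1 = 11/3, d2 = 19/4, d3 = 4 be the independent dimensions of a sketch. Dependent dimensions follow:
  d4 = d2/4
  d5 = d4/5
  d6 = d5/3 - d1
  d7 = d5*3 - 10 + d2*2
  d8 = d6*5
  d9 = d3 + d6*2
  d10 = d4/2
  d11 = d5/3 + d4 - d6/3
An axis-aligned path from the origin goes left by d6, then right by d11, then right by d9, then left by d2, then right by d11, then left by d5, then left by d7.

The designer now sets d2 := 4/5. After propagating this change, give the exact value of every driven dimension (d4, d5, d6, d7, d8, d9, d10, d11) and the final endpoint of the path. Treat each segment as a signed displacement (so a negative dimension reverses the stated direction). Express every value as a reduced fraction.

Apply edit: d2 := 4/5
  d4 = d2/4 = 1/5
  d5 = d4/5 = 1/25
  d6 = d5/3 - d1 = -274/75
  d7 = d5*3 - 10 + d2*2 = -207/25
  d8 = d6*5 = -274/15
  d9 = d3 + d6*2 = -248/75
  d10 = d4/2 = 1/10
  d11 = d5/3 + d4 - d6/3 = 322/225
Walk from origin (0, 0):
  seg 1: left by d6 = -274/75 → (274/75, 0)
  seg 2: right by d11 = 322/225 → (1144/225, 0)
  seg 3: right by d9 = -248/75 → (16/9, 0)
  seg 4: left by d2 = 4/5 → (44/45, 0)
  seg 5: right by d11 = 322/225 → (542/225, 0)
  seg 6: left by d5 = 1/25 → (533/225, 0)
  seg 7: left by d7 = -207/25 → (2396/225, 0)

d4 = 1/5
d5 = 1/25
d6 = -274/75
d7 = -207/25
d8 = -274/15
d9 = -248/75
d10 = 1/10
d11 = 322/225
endpoint = (2396/225, 0)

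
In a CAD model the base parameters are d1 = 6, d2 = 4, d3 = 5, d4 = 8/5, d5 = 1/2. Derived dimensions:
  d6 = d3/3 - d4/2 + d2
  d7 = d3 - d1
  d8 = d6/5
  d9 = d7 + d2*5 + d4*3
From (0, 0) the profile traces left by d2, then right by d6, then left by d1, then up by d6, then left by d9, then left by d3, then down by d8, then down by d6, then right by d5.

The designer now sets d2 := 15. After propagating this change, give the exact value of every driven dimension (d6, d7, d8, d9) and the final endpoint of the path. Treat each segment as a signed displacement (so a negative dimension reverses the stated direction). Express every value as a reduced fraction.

Apply edit: d2 := 15
  d6 = d3/3 - d4/2 + d2 = 238/15
  d7 = d3 - d1 = -1
  d8 = d6/5 = 238/75
  d9 = d7 + d2*5 + d4*3 = 394/5
Walk from origin (0, 0):
  seg 1: left by d2 = 15 → (-15, 0)
  seg 2: right by d6 = 238/15 → (13/15, 0)
  seg 3: left by d1 = 6 → (-77/15, 0)
  seg 4: up by d6 = 238/15 → (-77/15, 238/15)
  seg 5: left by d9 = 394/5 → (-1259/15, 238/15)
  seg 6: left by d3 = 5 → (-1334/15, 238/15)
  seg 7: down by d8 = 238/75 → (-1334/15, 952/75)
  seg 8: down by d6 = 238/15 → (-1334/15, -238/75)
  seg 9: right by d5 = 1/2 → (-2653/30, -238/75)

d6 = 238/15
d7 = -1
d8 = 238/75
d9 = 394/5
endpoint = (-2653/30, -238/75)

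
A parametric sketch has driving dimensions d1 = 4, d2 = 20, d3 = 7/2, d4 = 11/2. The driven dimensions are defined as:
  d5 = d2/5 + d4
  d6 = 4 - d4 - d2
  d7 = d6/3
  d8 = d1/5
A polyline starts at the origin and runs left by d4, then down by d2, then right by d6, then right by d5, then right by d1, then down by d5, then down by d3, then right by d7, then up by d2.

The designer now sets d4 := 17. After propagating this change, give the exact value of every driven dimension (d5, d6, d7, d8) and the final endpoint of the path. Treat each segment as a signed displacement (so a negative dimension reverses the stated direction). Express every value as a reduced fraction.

d5 = 21
d6 = -33
d7 = -11
d8 = 4/5
endpoint = (-36, -49/2)

Apply edit: d4 := 17
  d5 = d2/5 + d4 = 21
  d6 = 4 - d4 - d2 = -33
  d7 = d6/3 = -11
  d8 = d1/5 = 4/5
Walk from origin (0, 0):
  seg 1: left by d4 = 17 → (-17, 0)
  seg 2: down by d2 = 20 → (-17, -20)
  seg 3: right by d6 = -33 → (-50, -20)
  seg 4: right by d5 = 21 → (-29, -20)
  seg 5: right by d1 = 4 → (-25, -20)
  seg 6: down by d5 = 21 → (-25, -41)
  seg 7: down by d3 = 7/2 → (-25, -89/2)
  seg 8: right by d7 = -11 → (-36, -89/2)
  seg 9: up by d2 = 20 → (-36, -49/2)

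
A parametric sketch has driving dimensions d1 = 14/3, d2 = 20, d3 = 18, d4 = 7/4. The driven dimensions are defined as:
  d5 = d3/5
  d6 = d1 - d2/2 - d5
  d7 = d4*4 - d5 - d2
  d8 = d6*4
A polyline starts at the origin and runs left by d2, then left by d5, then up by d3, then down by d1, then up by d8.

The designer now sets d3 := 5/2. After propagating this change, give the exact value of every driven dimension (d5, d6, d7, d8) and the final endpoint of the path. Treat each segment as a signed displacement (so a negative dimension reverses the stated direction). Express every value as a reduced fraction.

Apply edit: d3 := 5/2
  d5 = d3/5 = 1/2
  d6 = d1 - d2/2 - d5 = -35/6
  d7 = d4*4 - d5 - d2 = -27/2
  d8 = d6*4 = -70/3
Walk from origin (0, 0):
  seg 1: left by d2 = 20 → (-20, 0)
  seg 2: left by d5 = 1/2 → (-41/2, 0)
  seg 3: up by d3 = 5/2 → (-41/2, 5/2)
  seg 4: down by d1 = 14/3 → (-41/2, -13/6)
  seg 5: up by d8 = -70/3 → (-41/2, -51/2)

d5 = 1/2
d6 = -35/6
d7 = -27/2
d8 = -70/3
endpoint = (-41/2, -51/2)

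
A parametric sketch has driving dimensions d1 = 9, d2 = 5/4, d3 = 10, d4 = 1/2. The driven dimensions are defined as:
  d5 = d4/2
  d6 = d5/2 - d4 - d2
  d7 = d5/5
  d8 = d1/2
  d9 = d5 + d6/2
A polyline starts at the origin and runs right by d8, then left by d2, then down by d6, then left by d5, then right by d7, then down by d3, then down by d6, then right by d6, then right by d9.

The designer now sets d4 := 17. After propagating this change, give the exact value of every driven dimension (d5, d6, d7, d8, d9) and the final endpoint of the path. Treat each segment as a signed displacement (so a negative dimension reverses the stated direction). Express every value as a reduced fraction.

Apply edit: d4 := 17
  d5 = d4/2 = 17/2
  d6 = d5/2 - d4 - d2 = -14
  d7 = d5/5 = 17/10
  d8 = d1/2 = 9/2
  d9 = d5 + d6/2 = 3/2
Walk from origin (0, 0):
  seg 1: right by d8 = 9/2 → (9/2, 0)
  seg 2: left by d2 = 5/4 → (13/4, 0)
  seg 3: down by d6 = -14 → (13/4, 14)
  seg 4: left by d5 = 17/2 → (-21/4, 14)
  seg 5: right by d7 = 17/10 → (-71/20, 14)
  seg 6: down by d3 = 10 → (-71/20, 4)
  seg 7: down by d6 = -14 → (-71/20, 18)
  seg 8: right by d6 = -14 → (-351/20, 18)
  seg 9: right by d9 = 3/2 → (-321/20, 18)

d5 = 17/2
d6 = -14
d7 = 17/10
d8 = 9/2
d9 = 3/2
endpoint = (-321/20, 18)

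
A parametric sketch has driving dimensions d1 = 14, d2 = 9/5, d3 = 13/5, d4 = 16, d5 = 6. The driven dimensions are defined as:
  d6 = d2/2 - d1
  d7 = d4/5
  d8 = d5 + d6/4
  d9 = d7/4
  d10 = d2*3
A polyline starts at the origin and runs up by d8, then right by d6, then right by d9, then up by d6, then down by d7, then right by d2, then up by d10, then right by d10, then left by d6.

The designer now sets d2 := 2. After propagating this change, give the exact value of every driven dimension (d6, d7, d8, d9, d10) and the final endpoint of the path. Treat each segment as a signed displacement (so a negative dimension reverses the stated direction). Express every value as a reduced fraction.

d6 = -13
d7 = 16/5
d8 = 11/4
d9 = 4/5
d10 = 6
endpoint = (44/5, -149/20)

Apply edit: d2 := 2
  d6 = d2/2 - d1 = -13
  d7 = d4/5 = 16/5
  d8 = d5 + d6/4 = 11/4
  d9 = d7/4 = 4/5
  d10 = d2*3 = 6
Walk from origin (0, 0):
  seg 1: up by d8 = 11/4 → (0, 11/4)
  seg 2: right by d6 = -13 → (-13, 11/4)
  seg 3: right by d9 = 4/5 → (-61/5, 11/4)
  seg 4: up by d6 = -13 → (-61/5, -41/4)
  seg 5: down by d7 = 16/5 → (-61/5, -269/20)
  seg 6: right by d2 = 2 → (-51/5, -269/20)
  seg 7: up by d10 = 6 → (-51/5, -149/20)
  seg 8: right by d10 = 6 → (-21/5, -149/20)
  seg 9: left by d6 = -13 → (44/5, -149/20)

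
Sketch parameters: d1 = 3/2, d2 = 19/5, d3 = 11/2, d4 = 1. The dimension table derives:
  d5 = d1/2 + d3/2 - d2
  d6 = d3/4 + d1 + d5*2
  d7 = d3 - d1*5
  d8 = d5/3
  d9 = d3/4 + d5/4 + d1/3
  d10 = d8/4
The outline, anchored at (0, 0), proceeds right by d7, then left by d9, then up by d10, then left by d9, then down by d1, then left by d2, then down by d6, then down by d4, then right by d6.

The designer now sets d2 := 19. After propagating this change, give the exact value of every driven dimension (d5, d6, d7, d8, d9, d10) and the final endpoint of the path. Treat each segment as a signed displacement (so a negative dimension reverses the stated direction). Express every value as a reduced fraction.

Apply edit: d2 := 19
  d5 = d1/2 + d3/2 - d2 = -31/2
  d6 = d3/4 + d1 + d5*2 = -225/8
  d7 = d3 - d1*5 = -2
  d8 = d5/3 = -31/6
  d9 = d3/4 + d5/4 + d1/3 = -2
  d10 = d8/4 = -31/24
Walk from origin (0, 0):
  seg 1: right by d7 = -2 → (-2, 0)
  seg 2: left by d9 = -2 → (0, 0)
  seg 3: up by d10 = -31/24 → (0, -31/24)
  seg 4: left by d9 = -2 → (2, -31/24)
  seg 5: down by d1 = 3/2 → (2, -67/24)
  seg 6: left by d2 = 19 → (-17, -67/24)
  seg 7: down by d6 = -225/8 → (-17, 76/3)
  seg 8: down by d4 = 1 → (-17, 73/3)
  seg 9: right by d6 = -225/8 → (-361/8, 73/3)

d5 = -31/2
d6 = -225/8
d7 = -2
d8 = -31/6
d9 = -2
d10 = -31/24
endpoint = (-361/8, 73/3)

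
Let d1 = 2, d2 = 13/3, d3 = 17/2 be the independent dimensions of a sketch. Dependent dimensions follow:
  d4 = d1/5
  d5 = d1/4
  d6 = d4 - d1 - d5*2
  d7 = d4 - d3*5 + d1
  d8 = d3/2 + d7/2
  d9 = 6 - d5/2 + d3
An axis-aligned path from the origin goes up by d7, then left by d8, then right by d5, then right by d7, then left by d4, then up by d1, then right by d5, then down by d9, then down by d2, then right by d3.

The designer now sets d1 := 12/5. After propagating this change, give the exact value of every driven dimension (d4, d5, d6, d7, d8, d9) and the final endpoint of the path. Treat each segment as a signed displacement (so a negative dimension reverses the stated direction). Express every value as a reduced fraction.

d4 = 12/25
d5 = 3/5
d6 = -78/25
d7 = -1981/50
d8 = -389/25
d9 = 71/5
endpoint = (-371/25, -8363/150)

Apply edit: d1 := 12/5
  d4 = d1/5 = 12/25
  d5 = d1/4 = 3/5
  d6 = d4 - d1 - d5*2 = -78/25
  d7 = d4 - d3*5 + d1 = -1981/50
  d8 = d3/2 + d7/2 = -389/25
  d9 = 6 - d5/2 + d3 = 71/5
Walk from origin (0, 0):
  seg 1: up by d7 = -1981/50 → (0, -1981/50)
  seg 2: left by d8 = -389/25 → (389/25, -1981/50)
  seg 3: right by d5 = 3/5 → (404/25, -1981/50)
  seg 4: right by d7 = -1981/50 → (-1173/50, -1981/50)
  seg 5: left by d4 = 12/25 → (-1197/50, -1981/50)
  seg 6: up by d1 = 12/5 → (-1197/50, -1861/50)
  seg 7: right by d5 = 3/5 → (-1167/50, -1861/50)
  seg 8: down by d9 = 71/5 → (-1167/50, -2571/50)
  seg 9: down by d2 = 13/3 → (-1167/50, -8363/150)
  seg 10: right by d3 = 17/2 → (-371/25, -8363/150)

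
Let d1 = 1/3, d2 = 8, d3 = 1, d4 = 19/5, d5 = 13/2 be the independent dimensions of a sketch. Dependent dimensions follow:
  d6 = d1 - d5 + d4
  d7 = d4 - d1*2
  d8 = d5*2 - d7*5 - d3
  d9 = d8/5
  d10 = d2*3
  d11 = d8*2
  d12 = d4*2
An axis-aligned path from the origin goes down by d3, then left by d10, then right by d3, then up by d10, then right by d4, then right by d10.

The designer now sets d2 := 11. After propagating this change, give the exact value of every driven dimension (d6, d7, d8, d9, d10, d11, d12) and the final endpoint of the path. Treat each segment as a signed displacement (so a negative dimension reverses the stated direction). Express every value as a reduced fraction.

d6 = -71/30
d7 = 47/15
d8 = -11/3
d9 = -11/15
d10 = 33
d11 = -22/3
d12 = 38/5
endpoint = (24/5, 32)

Apply edit: d2 := 11
  d6 = d1 - d5 + d4 = -71/30
  d7 = d4 - d1*2 = 47/15
  d8 = d5*2 - d7*5 - d3 = -11/3
  d9 = d8/5 = -11/15
  d10 = d2*3 = 33
  d11 = d8*2 = -22/3
  d12 = d4*2 = 38/5
Walk from origin (0, 0):
  seg 1: down by d3 = 1 → (0, -1)
  seg 2: left by d10 = 33 → (-33, -1)
  seg 3: right by d3 = 1 → (-32, -1)
  seg 4: up by d10 = 33 → (-32, 32)
  seg 5: right by d4 = 19/5 → (-141/5, 32)
  seg 6: right by d10 = 33 → (24/5, 32)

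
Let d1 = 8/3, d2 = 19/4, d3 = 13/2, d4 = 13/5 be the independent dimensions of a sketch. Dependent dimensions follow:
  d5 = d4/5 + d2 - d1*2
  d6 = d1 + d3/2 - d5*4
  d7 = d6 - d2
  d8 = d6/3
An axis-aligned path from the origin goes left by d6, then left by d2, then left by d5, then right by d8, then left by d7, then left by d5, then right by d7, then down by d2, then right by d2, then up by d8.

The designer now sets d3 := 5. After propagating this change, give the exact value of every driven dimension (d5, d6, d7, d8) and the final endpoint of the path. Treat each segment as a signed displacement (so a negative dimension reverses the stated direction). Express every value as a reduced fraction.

Apply edit: d3 := 5
  d5 = d4/5 + d2 - d1*2 = -19/300
  d6 = d1 + d3/2 - d5*4 = 271/50
  d7 = d6 - d2 = 67/100
  d8 = d6/3 = 271/150
Walk from origin (0, 0):
  seg 1: left by d6 = 271/50 → (-271/50, 0)
  seg 2: left by d2 = 19/4 → (-1017/100, 0)
  seg 3: left by d5 = -19/300 → (-758/75, 0)
  seg 4: right by d8 = 271/150 → (-83/10, 0)
  seg 5: left by d7 = 67/100 → (-897/100, 0)
  seg 6: left by d5 = -19/300 → (-668/75, 0)
  seg 7: right by d7 = 67/100 → (-2471/300, 0)
  seg 8: down by d2 = 19/4 → (-2471/300, -19/4)
  seg 9: right by d2 = 19/4 → (-523/150, -19/4)
  seg 10: up by d8 = 271/150 → (-523/150, -883/300)

d5 = -19/300
d6 = 271/50
d7 = 67/100
d8 = 271/150
endpoint = (-523/150, -883/300)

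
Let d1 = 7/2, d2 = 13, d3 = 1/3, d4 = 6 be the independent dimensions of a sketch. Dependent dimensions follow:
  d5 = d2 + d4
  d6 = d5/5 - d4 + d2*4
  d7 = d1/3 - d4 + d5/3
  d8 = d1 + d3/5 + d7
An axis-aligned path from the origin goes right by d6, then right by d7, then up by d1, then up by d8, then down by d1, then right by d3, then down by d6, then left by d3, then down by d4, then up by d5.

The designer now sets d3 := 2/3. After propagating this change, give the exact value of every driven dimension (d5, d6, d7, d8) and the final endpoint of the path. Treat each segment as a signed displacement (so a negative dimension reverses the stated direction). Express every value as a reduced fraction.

d5 = 19
d6 = 249/5
d7 = 3/2
d8 = 77/15
endpoint = (513/10, -95/3)

Apply edit: d3 := 2/3
  d5 = d2 + d4 = 19
  d6 = d5/5 - d4 + d2*4 = 249/5
  d7 = d1/3 - d4 + d5/3 = 3/2
  d8 = d1 + d3/5 + d7 = 77/15
Walk from origin (0, 0):
  seg 1: right by d6 = 249/5 → (249/5, 0)
  seg 2: right by d7 = 3/2 → (513/10, 0)
  seg 3: up by d1 = 7/2 → (513/10, 7/2)
  seg 4: up by d8 = 77/15 → (513/10, 259/30)
  seg 5: down by d1 = 7/2 → (513/10, 77/15)
  seg 6: right by d3 = 2/3 → (1559/30, 77/15)
  seg 7: down by d6 = 249/5 → (1559/30, -134/3)
  seg 8: left by d3 = 2/3 → (513/10, -134/3)
  seg 9: down by d4 = 6 → (513/10, -152/3)
  seg 10: up by d5 = 19 → (513/10, -95/3)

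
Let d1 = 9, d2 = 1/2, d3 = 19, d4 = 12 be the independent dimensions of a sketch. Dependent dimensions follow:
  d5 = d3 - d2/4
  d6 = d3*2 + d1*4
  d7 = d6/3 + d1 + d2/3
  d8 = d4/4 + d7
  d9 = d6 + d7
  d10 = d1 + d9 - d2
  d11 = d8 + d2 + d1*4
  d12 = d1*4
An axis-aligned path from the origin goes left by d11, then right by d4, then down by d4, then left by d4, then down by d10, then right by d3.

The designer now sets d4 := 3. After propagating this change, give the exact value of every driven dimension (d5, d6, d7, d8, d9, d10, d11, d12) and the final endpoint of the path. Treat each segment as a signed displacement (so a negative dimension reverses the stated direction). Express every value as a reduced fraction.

Apply edit: d4 := 3
  d5 = d3 - d2/4 = 151/8
  d6 = d3*2 + d1*4 = 74
  d7 = d6/3 + d1 + d2/3 = 203/6
  d8 = d4/4 + d7 = 415/12
  d9 = d6 + d7 = 647/6
  d10 = d1 + d9 - d2 = 349/3
  d11 = d8 + d2 + d1*4 = 853/12
  d12 = d1*4 = 36
Walk from origin (0, 0):
  seg 1: left by d11 = 853/12 → (-853/12, 0)
  seg 2: right by d4 = 3 → (-817/12, 0)
  seg 3: down by d4 = 3 → (-817/12, -3)
  seg 4: left by d4 = 3 → (-853/12, -3)
  seg 5: down by d10 = 349/3 → (-853/12, -358/3)
  seg 6: right by d3 = 19 → (-625/12, -358/3)

d5 = 151/8
d6 = 74
d7 = 203/6
d8 = 415/12
d9 = 647/6
d10 = 349/3
d11 = 853/12
d12 = 36
endpoint = (-625/12, -358/3)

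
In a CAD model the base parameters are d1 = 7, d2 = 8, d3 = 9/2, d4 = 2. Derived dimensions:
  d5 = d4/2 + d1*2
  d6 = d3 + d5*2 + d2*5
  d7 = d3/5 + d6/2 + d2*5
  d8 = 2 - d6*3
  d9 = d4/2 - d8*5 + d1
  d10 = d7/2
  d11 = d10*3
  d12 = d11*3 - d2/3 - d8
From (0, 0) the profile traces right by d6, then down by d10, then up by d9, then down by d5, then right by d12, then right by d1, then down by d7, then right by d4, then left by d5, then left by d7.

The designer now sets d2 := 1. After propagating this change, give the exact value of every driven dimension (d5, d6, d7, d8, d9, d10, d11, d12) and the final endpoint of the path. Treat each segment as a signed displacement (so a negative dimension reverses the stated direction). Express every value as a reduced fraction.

d5 = 15
d6 = 79/2
d7 = 513/20
d8 = -233/2
d9 = 1181/2
d10 = 513/40
d11 = 1539/40
d12 = 27791/120
endpoint = (28733/120, 21481/40)

Apply edit: d2 := 1
  d5 = d4/2 + d1*2 = 15
  d6 = d3 + d5*2 + d2*5 = 79/2
  d7 = d3/5 + d6/2 + d2*5 = 513/20
  d8 = 2 - d6*3 = -233/2
  d9 = d4/2 - d8*5 + d1 = 1181/2
  d10 = d7/2 = 513/40
  d11 = d10*3 = 1539/40
  d12 = d11*3 - d2/3 - d8 = 27791/120
Walk from origin (0, 0):
  seg 1: right by d6 = 79/2 → (79/2, 0)
  seg 2: down by d10 = 513/40 → (79/2, -513/40)
  seg 3: up by d9 = 1181/2 → (79/2, 23107/40)
  seg 4: down by d5 = 15 → (79/2, 22507/40)
  seg 5: right by d12 = 27791/120 → (32531/120, 22507/40)
  seg 6: right by d1 = 7 → (33371/120, 22507/40)
  seg 7: down by d7 = 513/20 → (33371/120, 21481/40)
  seg 8: right by d4 = 2 → (33611/120, 21481/40)
  seg 9: left by d5 = 15 → (31811/120, 21481/40)
  seg 10: left by d7 = 513/20 → (28733/120, 21481/40)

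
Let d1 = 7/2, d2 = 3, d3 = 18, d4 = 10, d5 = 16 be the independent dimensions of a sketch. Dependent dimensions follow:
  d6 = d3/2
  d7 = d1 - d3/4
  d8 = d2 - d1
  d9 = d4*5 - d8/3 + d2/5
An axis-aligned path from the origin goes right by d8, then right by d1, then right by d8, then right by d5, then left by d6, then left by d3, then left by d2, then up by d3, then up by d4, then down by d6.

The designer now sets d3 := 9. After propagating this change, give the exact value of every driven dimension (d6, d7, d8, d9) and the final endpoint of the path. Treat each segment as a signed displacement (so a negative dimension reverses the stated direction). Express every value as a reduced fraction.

d6 = 9/2
d7 = 5/4
d8 = -1/2
d9 = 1523/30
endpoint = (2, 29/2)

Apply edit: d3 := 9
  d6 = d3/2 = 9/2
  d7 = d1 - d3/4 = 5/4
  d8 = d2 - d1 = -1/2
  d9 = d4*5 - d8/3 + d2/5 = 1523/30
Walk from origin (0, 0):
  seg 1: right by d8 = -1/2 → (-1/2, 0)
  seg 2: right by d1 = 7/2 → (3, 0)
  seg 3: right by d8 = -1/2 → (5/2, 0)
  seg 4: right by d5 = 16 → (37/2, 0)
  seg 5: left by d6 = 9/2 → (14, 0)
  seg 6: left by d3 = 9 → (5, 0)
  seg 7: left by d2 = 3 → (2, 0)
  seg 8: up by d3 = 9 → (2, 9)
  seg 9: up by d4 = 10 → (2, 19)
  seg 10: down by d6 = 9/2 → (2, 29/2)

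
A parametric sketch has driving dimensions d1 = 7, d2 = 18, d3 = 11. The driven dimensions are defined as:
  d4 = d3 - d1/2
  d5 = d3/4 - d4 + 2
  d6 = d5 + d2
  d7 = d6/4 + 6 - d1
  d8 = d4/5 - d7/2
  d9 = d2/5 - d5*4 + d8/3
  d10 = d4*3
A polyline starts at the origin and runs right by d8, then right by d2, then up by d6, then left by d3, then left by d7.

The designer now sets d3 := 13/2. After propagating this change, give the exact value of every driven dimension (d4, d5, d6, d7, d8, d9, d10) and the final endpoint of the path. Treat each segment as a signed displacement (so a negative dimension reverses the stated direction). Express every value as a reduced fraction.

Apply edit: d3 := 13/2
  d4 = d3 - d1/2 = 3
  d5 = d3/4 - d4 + 2 = 5/8
  d6 = d5 + d2 = 149/8
  d7 = d6/4 + 6 - d1 = 117/32
  d8 = d4/5 - d7/2 = -393/320
  d9 = d2/5 - d5*4 + d8/3 = 221/320
  d10 = d4*3 = 9
Walk from origin (0, 0):
  seg 1: right by d8 = -393/320 → (-393/320, 0)
  seg 2: right by d2 = 18 → (5367/320, 0)
  seg 3: up by d6 = 149/8 → (5367/320, 149/8)
  seg 4: left by d3 = 13/2 → (3287/320, 149/8)
  seg 5: left by d7 = 117/32 → (2117/320, 149/8)

d4 = 3
d5 = 5/8
d6 = 149/8
d7 = 117/32
d8 = -393/320
d9 = 221/320
d10 = 9
endpoint = (2117/320, 149/8)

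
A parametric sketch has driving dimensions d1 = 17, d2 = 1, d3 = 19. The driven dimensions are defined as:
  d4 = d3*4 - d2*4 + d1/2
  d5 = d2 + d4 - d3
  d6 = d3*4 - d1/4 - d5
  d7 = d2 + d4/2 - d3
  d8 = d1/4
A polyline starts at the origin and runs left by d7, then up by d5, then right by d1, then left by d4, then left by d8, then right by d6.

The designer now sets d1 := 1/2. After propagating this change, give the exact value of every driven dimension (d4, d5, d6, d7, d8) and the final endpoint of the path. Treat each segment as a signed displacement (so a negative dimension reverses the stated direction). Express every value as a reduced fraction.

Apply edit: d1 := 1/2
  d4 = d3*4 - d2*4 + d1/2 = 289/4
  d5 = d2 + d4 - d3 = 217/4
  d6 = d3*4 - d1/4 - d5 = 173/8
  d7 = d2 + d4/2 - d3 = 145/8
  d8 = d1/4 = 1/8
Walk from origin (0, 0):
  seg 1: left by d7 = 145/8 → (-145/8, 0)
  seg 2: up by d5 = 217/4 → (-145/8, 217/4)
  seg 3: right by d1 = 1/2 → (-141/8, 217/4)
  seg 4: left by d4 = 289/4 → (-719/8, 217/4)
  seg 5: left by d8 = 1/8 → (-90, 217/4)
  seg 6: right by d6 = 173/8 → (-547/8, 217/4)

d4 = 289/4
d5 = 217/4
d6 = 173/8
d7 = 145/8
d8 = 1/8
endpoint = (-547/8, 217/4)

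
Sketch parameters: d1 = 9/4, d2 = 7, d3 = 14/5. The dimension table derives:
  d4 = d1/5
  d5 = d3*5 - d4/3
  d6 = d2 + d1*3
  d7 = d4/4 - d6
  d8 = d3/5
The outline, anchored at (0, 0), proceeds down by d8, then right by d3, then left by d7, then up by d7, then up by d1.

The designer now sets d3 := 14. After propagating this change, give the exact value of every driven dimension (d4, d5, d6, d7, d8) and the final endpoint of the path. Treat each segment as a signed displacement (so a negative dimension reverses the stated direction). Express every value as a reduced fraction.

Apply edit: d3 := 14
  d4 = d1/5 = 9/20
  d5 = d3*5 - d4/3 = 1397/20
  d6 = d2 + d1*3 = 55/4
  d7 = d4/4 - d6 = -1091/80
  d8 = d3/5 = 14/5
Walk from origin (0, 0):
  seg 1: down by d8 = 14/5 → (0, -14/5)
  seg 2: right by d3 = 14 → (14, -14/5)
  seg 3: left by d7 = -1091/80 → (2211/80, -14/5)
  seg 4: up by d7 = -1091/80 → (2211/80, -263/16)
  seg 5: up by d1 = 9/4 → (2211/80, -227/16)

d4 = 9/20
d5 = 1397/20
d6 = 55/4
d7 = -1091/80
d8 = 14/5
endpoint = (2211/80, -227/16)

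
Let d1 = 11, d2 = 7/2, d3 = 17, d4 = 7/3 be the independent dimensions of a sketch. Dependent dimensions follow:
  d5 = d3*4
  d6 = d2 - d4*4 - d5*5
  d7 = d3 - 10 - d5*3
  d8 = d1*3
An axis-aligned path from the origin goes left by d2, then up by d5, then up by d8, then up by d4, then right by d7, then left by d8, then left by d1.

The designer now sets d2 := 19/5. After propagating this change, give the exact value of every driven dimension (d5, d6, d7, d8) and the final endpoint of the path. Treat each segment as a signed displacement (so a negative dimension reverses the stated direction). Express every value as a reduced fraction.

Apply edit: d2 := 19/5
  d5 = d3*4 = 68
  d6 = d2 - d4*4 - d5*5 = -5183/15
  d7 = d3 - 10 - d5*3 = -197
  d8 = d1*3 = 33
Walk from origin (0, 0):
  seg 1: left by d2 = 19/5 → (-19/5, 0)
  seg 2: up by d5 = 68 → (-19/5, 68)
  seg 3: up by d8 = 33 → (-19/5, 101)
  seg 4: up by d4 = 7/3 → (-19/5, 310/3)
  seg 5: right by d7 = -197 → (-1004/5, 310/3)
  seg 6: left by d8 = 33 → (-1169/5, 310/3)
  seg 7: left by d1 = 11 → (-1224/5, 310/3)

d5 = 68
d6 = -5183/15
d7 = -197
d8 = 33
endpoint = (-1224/5, 310/3)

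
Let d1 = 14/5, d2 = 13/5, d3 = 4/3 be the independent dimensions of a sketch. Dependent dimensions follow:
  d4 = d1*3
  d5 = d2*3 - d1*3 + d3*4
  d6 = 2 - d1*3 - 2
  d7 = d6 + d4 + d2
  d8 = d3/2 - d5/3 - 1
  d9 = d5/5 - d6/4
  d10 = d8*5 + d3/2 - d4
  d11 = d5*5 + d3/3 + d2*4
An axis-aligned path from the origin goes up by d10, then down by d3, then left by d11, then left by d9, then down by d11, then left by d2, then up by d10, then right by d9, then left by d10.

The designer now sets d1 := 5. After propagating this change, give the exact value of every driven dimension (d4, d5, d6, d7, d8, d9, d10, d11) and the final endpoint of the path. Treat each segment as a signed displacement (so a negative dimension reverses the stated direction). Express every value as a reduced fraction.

Apply edit: d1 := 5
  d4 = d1*3 = 15
  d5 = d2*3 - d1*3 + d3*4 = -28/15
  d6 = 2 - d1*3 - 2 = -15
  d7 = d6 + d4 + d2 = 13/5
  d8 = d3/2 - d5/3 - 1 = 13/45
  d9 = d5/5 - d6/4 = 1013/300
  d10 = d8*5 + d3/2 - d4 = -116/9
  d11 = d5*5 + d3/3 + d2*4 = 68/45
Walk from origin (0, 0):
  seg 1: up by d10 = -116/9 → (0, -116/9)
  seg 2: down by d3 = 4/3 → (0, -128/9)
  seg 3: left by d11 = 68/45 → (-68/45, -128/9)
  seg 4: left by d9 = 1013/300 → (-4399/900, -128/9)
  seg 5: down by d11 = 68/45 → (-4399/900, -236/15)
  seg 6: left by d2 = 13/5 → (-6739/900, -236/15)
  seg 7: up by d10 = -116/9 → (-6739/900, -1288/45)
  seg 8: right by d9 = 1013/300 → (-37/9, -1288/45)
  seg 9: left by d10 = -116/9 → (79/9, -1288/45)

d4 = 15
d5 = -28/15
d6 = -15
d7 = 13/5
d8 = 13/45
d9 = 1013/300
d10 = -116/9
d11 = 68/45
endpoint = (79/9, -1288/45)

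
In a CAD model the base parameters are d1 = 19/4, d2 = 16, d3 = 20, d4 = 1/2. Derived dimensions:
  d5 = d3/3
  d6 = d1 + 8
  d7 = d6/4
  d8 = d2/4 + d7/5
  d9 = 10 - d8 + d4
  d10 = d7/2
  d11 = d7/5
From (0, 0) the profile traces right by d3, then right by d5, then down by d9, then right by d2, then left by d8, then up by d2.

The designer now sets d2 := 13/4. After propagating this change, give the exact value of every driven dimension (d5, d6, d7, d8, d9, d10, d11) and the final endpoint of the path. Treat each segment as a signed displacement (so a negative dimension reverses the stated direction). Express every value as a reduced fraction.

d5 = 20/3
d6 = 51/4
d7 = 51/16
d8 = 29/20
d9 = 181/20
d10 = 51/32
d11 = 51/80
endpoint = (427/15, -29/5)

Apply edit: d2 := 13/4
  d5 = d3/3 = 20/3
  d6 = d1 + 8 = 51/4
  d7 = d6/4 = 51/16
  d8 = d2/4 + d7/5 = 29/20
  d9 = 10 - d8 + d4 = 181/20
  d10 = d7/2 = 51/32
  d11 = d7/5 = 51/80
Walk from origin (0, 0):
  seg 1: right by d3 = 20 → (20, 0)
  seg 2: right by d5 = 20/3 → (80/3, 0)
  seg 3: down by d9 = 181/20 → (80/3, -181/20)
  seg 4: right by d2 = 13/4 → (359/12, -181/20)
  seg 5: left by d8 = 29/20 → (427/15, -181/20)
  seg 6: up by d2 = 13/4 → (427/15, -29/5)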